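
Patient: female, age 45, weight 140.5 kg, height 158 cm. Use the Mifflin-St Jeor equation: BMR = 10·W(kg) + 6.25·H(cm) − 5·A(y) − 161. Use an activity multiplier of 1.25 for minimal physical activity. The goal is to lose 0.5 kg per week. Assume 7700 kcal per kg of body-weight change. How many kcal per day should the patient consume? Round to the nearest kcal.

1958 kcal per day

Mifflin-St Jeor (female): BMR = 10(140.5) + 6.25(158) − 5(45) − 161 = 1405 + 987.5 − 225 − 161 = 2006.5 kcal/day.
TEE = 2006.5 × 1.25 = 2508.125 kcal/day.
Required daily deficit = 0.5 × 7700 ÷ 7 = 550 kcal/day.
Target intake = 2508.125 − 550 = 1958.125 kcal/day.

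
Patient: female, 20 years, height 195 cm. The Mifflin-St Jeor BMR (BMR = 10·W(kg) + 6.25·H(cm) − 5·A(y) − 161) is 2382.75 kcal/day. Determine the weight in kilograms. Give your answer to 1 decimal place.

2382.75 = 10·W + 6.25(195) − 5(20) − 161
10·W = 2382.75 − 957.75 = 1425, so W = 142.5 kg.

142.5 kg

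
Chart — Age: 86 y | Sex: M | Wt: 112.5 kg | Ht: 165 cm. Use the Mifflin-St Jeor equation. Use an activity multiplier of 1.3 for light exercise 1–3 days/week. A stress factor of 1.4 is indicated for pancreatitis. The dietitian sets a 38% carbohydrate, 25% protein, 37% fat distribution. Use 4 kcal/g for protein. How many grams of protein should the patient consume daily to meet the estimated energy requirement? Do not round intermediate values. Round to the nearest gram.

Mifflin-St Jeor (male): BMR = 10(112.5) + 6.25(165) − 5(86) + 5 = 1125 + 1031.25 − 430 + 5 = 1731.25 kcal/day.
TEE = 1731.25 × 1.3 = 2250.625 kcal/day.
With stress factor 1.4: 2250.625 × 1.4 = 3150.875 kcal/day.
Protein energy = 25% × 3150.875 = 787.7188 kcal.
Protein = 787.7188 ÷ 4 kcal/g = 196.9297 g.

197 g/day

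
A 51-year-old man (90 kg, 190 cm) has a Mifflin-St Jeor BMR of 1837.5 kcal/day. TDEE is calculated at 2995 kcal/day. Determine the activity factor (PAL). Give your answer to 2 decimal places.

Activity factor = TEE ÷ BMR = 2995 ÷ 1837.5 = 1.63.

1.63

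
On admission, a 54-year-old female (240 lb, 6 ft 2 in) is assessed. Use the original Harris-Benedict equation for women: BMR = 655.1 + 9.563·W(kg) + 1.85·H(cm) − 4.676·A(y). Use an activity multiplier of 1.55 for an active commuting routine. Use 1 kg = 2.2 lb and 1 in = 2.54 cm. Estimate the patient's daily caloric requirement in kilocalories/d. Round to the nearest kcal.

Convert to metric: weight = 240 ÷ 2.2 = 109.0909 kg; height = (6×12 + 2) × 2.54 = 74 × 2.54 = 187.96 cm.
Harris-Benedict: BMR = 655.1 + 9.563(109.0909) + 1.85(187.96) − 4.676(54) = 1793.5584 kcal/day.
TEE = BMR × activity factor = 1793.5584 × 1.55 = 2780.0155 kcal/day.

2780 kilocalories/d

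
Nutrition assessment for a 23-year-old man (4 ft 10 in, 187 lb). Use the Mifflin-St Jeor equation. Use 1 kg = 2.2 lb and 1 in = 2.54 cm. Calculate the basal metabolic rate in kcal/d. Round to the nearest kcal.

Convert to metric: weight = 187 ÷ 2.2 = 85 kg; height = (4×12 + 10) × 2.54 = 58 × 2.54 = 147.32 cm.
Mifflin-St Jeor (male): BMR = 10(85) + 6.25(147.32) − 5(23) + 5 = 850 + 920.75 − 115 + 5 = 1660.75 kcal/day.

1661 kcal/d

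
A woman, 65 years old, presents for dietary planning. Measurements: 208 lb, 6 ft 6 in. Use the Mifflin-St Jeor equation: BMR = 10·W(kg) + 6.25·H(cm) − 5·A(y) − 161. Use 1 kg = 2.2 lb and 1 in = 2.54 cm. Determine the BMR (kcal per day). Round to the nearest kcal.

Convert to metric: weight = 208 ÷ 2.2 = 94.5455 kg; height = (6×12 + 6) × 2.54 = 78 × 2.54 = 198.12 cm.
Mifflin-St Jeor (female): BMR = 10(94.5455) + 6.25(198.12) − 5(65) − 161 = 945.4545 + 1238.25 − 325 − 161 = 1697.7045 kcal/day.

1698 kcal per day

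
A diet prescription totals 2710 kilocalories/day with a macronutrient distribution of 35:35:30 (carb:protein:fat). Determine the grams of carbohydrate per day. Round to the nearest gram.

237 g/day

Carbohydrate energy = 35% × 2710 = 948.5 kcal.
At 4 kcal/g: 948.5 ÷ 4 = 237.125 g.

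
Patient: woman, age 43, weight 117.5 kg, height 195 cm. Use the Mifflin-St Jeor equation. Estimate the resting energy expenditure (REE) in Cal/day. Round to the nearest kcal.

2018 Cal/day

Mifflin-St Jeor (female): BMR = 10(117.5) + 6.25(195) − 5(43) − 161 = 1175 + 1218.75 − 215 − 161 = 2017.75 kcal/day.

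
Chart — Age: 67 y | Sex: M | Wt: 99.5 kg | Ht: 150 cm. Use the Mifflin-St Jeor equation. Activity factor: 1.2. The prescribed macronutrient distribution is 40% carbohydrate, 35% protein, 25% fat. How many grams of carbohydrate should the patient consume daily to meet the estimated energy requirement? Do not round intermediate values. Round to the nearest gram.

Mifflin-St Jeor (male): BMR = 10(99.5) + 6.25(150) − 5(67) + 5 = 995 + 937.5 − 335 + 5 = 1602.5 kcal/day.
TEE = 1602.5 × 1.2 = 1923 kcal/day.
Carbohydrate energy = 40% × 1923 = 769.2 kcal.
Carbohydrate = 769.2 ÷ 4 kcal/g = 192.3 g.

192 g/day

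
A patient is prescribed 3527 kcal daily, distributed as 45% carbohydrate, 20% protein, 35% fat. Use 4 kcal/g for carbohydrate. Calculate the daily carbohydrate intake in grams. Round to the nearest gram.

397 g/day

Carbohydrate energy = 45% × 3527 = 1587.15 kcal.
At 4 kcal/g: 1587.15 ÷ 4 = 396.7875 g.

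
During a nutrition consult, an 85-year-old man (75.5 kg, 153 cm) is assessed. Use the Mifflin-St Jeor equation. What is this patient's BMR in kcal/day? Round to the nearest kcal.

1291 kcal/day

Mifflin-St Jeor (male): BMR = 10(75.5) + 6.25(153) − 5(85) + 5 = 755 + 956.25 − 425 + 5 = 1291.25 kcal/day.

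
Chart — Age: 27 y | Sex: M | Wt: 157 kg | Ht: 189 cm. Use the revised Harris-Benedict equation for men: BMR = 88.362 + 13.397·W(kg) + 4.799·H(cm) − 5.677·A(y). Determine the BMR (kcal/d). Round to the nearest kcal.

Harris-Benedict: BMR = 88.362 + 13.397(157) + 4.799(189) − 5.677(27) = 2945.423 kcal/day.

2945 kcal/d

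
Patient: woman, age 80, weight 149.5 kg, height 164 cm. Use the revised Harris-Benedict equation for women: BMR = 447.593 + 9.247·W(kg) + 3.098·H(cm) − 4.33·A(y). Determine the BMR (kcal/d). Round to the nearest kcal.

1992 kcal/d

Harris-Benedict: BMR = 447.593 + 9.247(149.5) + 3.098(164) − 4.33(80) = 1991.6915 kcal/day.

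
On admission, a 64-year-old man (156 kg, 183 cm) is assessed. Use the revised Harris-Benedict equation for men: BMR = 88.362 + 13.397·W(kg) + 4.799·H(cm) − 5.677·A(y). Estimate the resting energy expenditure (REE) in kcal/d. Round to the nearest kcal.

2693 kcal/d

Harris-Benedict: BMR = 88.362 + 13.397(156) + 4.799(183) − 5.677(64) = 2693.183 kcal/day.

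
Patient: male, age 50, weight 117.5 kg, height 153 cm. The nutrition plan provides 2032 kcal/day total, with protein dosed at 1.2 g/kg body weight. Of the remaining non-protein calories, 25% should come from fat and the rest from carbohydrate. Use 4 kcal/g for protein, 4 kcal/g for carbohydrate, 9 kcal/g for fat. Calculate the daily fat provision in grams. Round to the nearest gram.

Protein = 1.2 × 117.5 = 141 g → 141 × 4 = 564 kcal.
Non-protein calories = 2032 − 564 = 1468 kcal.
Fat: 25% × 1468 = 367 kcal; carbohydrate: 1101 kcal.
Fat: 367 kcal ÷ 9 kcal/g = 40.7778 g.

41 g/day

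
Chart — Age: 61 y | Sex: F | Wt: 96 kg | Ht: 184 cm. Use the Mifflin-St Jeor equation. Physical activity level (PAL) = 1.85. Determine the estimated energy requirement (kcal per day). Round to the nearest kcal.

Mifflin-St Jeor (female): BMR = 10(96) + 6.25(184) − 5(61) − 161 = 960 + 1150 − 305 − 161 = 1644 kcal/day.
TEE = BMR × activity factor = 1644 × 1.85 = 3041.4 kcal/day.

3041 kcal per day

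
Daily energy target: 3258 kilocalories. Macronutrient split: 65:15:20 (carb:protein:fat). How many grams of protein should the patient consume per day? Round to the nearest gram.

122 g/day

Protein energy = 15% × 3258 = 488.7 kcal.
At 4 kcal/g: 488.7 ÷ 4 = 122.175 g.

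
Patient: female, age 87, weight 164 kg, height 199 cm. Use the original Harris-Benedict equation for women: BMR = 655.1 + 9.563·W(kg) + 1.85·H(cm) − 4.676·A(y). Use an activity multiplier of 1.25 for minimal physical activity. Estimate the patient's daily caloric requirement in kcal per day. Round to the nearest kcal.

2731 kcal per day

Harris-Benedict: BMR = 655.1 + 9.563(164) + 1.85(199) − 4.676(87) = 2184.77 kcal/day.
TEE = BMR × activity factor = 2184.77 × 1.25 = 2730.9625 kcal/day.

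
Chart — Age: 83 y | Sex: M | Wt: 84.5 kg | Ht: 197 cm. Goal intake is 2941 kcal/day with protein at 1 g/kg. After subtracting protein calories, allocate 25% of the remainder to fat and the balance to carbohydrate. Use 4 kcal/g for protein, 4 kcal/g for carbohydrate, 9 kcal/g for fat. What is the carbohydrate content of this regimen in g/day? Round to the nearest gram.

Protein = 1 × 84.5 = 84.5 g → 84.5 × 4 = 338 kcal.
Non-protein calories = 2941 − 338 = 2603 kcal.
Fat: 25% × 2603 = 650.75 kcal; carbohydrate: 1952.25 kcal.
Carbohydrate: 1952.25 kcal ÷ 4 kcal/g = 488.0625 g.

488 g/day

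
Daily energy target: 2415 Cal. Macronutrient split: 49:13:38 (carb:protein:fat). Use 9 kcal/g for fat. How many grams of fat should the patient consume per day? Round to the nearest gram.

102 g/day

Fat energy = 38% × 2415 = 917.7 kcal.
At 9 kcal/g: 917.7 ÷ 9 = 101.9667 g.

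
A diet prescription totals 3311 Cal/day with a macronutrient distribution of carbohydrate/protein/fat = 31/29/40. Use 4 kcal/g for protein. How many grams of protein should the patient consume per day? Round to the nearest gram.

Protein energy = 29% × 3311 = 960.19 kcal.
At 4 kcal/g: 960.19 ÷ 4 = 240.0475 g.

240 g/day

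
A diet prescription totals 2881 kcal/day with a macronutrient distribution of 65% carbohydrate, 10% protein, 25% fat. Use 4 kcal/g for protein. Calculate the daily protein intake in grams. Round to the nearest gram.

72 g/day

Protein energy = 10% × 2881 = 288.1 kcal.
At 4 kcal/g: 288.1 ÷ 4 = 72.025 g.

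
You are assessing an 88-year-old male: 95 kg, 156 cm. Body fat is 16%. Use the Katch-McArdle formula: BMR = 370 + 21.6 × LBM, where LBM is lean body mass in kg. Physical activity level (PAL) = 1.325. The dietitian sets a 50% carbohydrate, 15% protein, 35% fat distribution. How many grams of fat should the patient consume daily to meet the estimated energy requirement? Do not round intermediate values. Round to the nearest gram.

108 g/day

LBM = 95 × (1 − 0.16) = 79.8 kg. Katch-McArdle: BMR = 370 + 21.6 × 79.8 = 2093.68 kcal/day.
TEE = 2093.68 × 1.325 = 2774.126 kcal/day.
Fat energy = 35% × 2774.126 = 970.9441 kcal.
Fat = 970.9441 ÷ 9 kcal/g = 107.8827 g.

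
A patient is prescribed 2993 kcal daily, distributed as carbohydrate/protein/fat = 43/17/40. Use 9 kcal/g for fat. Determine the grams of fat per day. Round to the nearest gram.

Fat energy = 40% × 2993 = 1197.2 kcal.
At 9 kcal/g: 1197.2 ÷ 9 = 133.0222 g.

133 g/day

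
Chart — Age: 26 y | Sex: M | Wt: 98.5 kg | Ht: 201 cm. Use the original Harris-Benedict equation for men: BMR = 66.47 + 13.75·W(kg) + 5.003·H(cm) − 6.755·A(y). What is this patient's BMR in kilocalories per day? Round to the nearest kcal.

Harris-Benedict: BMR = 66.47 + 13.75(98.5) + 5.003(201) − 6.755(26) = 2250.818 kcal/day.

2251 kilocalories per day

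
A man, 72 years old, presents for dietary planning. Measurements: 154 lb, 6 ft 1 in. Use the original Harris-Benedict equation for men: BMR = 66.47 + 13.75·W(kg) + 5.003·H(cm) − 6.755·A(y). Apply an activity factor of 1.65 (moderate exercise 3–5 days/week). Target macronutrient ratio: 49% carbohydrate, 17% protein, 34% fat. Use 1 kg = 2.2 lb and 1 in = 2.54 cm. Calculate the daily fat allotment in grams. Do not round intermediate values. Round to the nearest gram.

Convert to metric: weight = 154 ÷ 2.2 = 70 kg; height = (6×12 + 1) × 2.54 = 73 × 2.54 = 185.42 cm.
Harris-Benedict: BMR = 66.47 + 13.75(70) + 5.003(185.42) − 6.755(72) = 1470.2663 kcal/day.
TEE = 1470.2663 × 1.65 = 2425.9393 kcal/day.
Fat energy = 34% × 2425.9393 = 824.8194 kcal.
Fat = 824.8194 ÷ 9 kcal/g = 91.6466 g.

92 g/day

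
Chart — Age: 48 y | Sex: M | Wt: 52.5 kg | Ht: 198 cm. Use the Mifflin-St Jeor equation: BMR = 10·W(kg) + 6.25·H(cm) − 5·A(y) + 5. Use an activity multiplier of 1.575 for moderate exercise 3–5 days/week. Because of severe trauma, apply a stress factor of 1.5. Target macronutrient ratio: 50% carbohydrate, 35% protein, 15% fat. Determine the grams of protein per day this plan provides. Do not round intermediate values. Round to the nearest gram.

Mifflin-St Jeor (male): BMR = 10(52.5) + 6.25(198) − 5(48) + 5 = 525 + 1237.5 − 240 + 5 = 1527.5 kcal/day.
TEE = 1527.5 × 1.575 = 2405.8125 kcal/day.
With stress factor 1.5: 2405.8125 × 1.5 = 3608.7188 kcal/day.
Protein energy = 35% × 3608.7188 = 1263.0516 kcal.
Protein = 1263.0516 ÷ 4 kcal/g = 315.7629 g.

316 g/day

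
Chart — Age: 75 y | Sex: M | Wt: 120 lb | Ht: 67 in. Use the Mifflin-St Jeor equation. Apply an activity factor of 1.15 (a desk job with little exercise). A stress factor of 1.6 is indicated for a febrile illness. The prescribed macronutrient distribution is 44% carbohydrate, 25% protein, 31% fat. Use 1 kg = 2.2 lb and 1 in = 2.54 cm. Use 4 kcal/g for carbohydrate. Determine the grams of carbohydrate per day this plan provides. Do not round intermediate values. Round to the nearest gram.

Convert to metric: weight = 120 ÷ 2.2 = 54.5455 kg; height = 67 × 2.54 = 170.18 cm.
Mifflin-St Jeor (male): BMR = 10(54.5455) + 6.25(170.18) − 5(75) + 5 = 545.4545 + 1063.625 − 375 + 5 = 1239.0795 kcal/day.
TEE = 1239.0795 × 1.15 = 1424.9415 kcal/day.
With stress factor 1.6: 1424.9415 × 1.6 = 2279.9064 kcal/day.
Carbohydrate energy = 44% × 2279.9064 = 1003.1588 kcal.
Carbohydrate = 1003.1588 ÷ 4 kcal/g = 250.7897 g.

251 g/day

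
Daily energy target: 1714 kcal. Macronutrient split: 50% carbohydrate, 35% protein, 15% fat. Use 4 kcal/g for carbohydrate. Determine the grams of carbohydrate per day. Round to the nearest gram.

Carbohydrate energy = 50% × 1714 = 857 kcal.
At 4 kcal/g: 857 ÷ 4 = 214.25 g.

214 g/day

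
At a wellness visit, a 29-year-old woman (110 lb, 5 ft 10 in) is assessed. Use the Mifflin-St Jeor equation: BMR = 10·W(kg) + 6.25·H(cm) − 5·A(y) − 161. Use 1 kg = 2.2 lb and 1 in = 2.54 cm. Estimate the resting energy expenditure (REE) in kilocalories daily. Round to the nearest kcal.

Convert to metric: weight = 110 ÷ 2.2 = 50 kg; height = (5×12 + 10) × 2.54 = 70 × 2.54 = 177.8 cm.
Mifflin-St Jeor (female): BMR = 10(50) + 6.25(177.8) − 5(29) − 161 = 500 + 1111.25 − 145 − 161 = 1305.25 kcal/day.

1305 kilocalories daily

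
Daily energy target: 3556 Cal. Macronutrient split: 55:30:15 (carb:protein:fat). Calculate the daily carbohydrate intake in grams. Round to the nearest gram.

489 g/day

Carbohydrate energy = 55% × 3556 = 1955.8 kcal.
At 4 kcal/g: 1955.8 ÷ 4 = 488.95 g.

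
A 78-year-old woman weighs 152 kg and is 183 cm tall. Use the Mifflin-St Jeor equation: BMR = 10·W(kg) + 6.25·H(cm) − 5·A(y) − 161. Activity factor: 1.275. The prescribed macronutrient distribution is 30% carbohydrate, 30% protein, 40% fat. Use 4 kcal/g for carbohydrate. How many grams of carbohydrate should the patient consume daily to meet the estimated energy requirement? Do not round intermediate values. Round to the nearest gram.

202 g/day

Mifflin-St Jeor (female): BMR = 10(152) + 6.25(183) − 5(78) − 161 = 1520 + 1143.75 − 390 − 161 = 2112.75 kcal/day.
TEE = 2112.75 × 1.275 = 2693.7563 kcal/day.
Carbohydrate energy = 30% × 2693.7563 = 808.1269 kcal.
Carbohydrate = 808.1269 ÷ 4 kcal/g = 202.0317 g.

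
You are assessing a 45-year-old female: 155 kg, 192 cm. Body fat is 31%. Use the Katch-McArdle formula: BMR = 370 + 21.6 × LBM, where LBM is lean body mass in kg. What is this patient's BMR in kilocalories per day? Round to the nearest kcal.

2680 kilocalories per day

LBM = 155 × (1 − 0.31) = 106.95 kg. Katch-McArdle: BMR = 370 + 21.6 × 106.95 = 2680.12 kcal/day.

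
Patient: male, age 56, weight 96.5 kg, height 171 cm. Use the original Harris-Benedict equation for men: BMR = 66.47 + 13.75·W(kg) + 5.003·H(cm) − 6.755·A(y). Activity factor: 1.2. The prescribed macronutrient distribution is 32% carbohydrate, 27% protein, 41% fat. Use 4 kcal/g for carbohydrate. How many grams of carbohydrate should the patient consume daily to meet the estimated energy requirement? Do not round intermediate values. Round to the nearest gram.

180 g/day

Harris-Benedict: BMR = 66.47 + 13.75(96.5) + 5.003(171) − 6.755(56) = 1870.578 kcal/day.
TEE = 1870.578 × 1.2 = 2244.6936 kcal/day.
Carbohydrate energy = 32% × 2244.6936 = 718.302 kcal.
Carbohydrate = 718.302 ÷ 4 kcal/g = 179.5755 g.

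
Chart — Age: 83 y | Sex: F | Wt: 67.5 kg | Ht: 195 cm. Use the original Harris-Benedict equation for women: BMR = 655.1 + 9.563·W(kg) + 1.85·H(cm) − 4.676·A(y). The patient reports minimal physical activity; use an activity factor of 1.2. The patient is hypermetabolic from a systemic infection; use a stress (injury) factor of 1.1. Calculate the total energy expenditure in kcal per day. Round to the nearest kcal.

1681 kcal per day

Harris-Benedict: BMR = 655.1 + 9.563(67.5) + 1.85(195) − 4.676(83) = 1273.2445 kcal/day.
TEE = BMR × activity factor = 1273.2445 × 1.2 = 1527.8934 kcal/day.
Apply stress factor: 1527.8934 × 1.1 = 1680.6827 kcal/day.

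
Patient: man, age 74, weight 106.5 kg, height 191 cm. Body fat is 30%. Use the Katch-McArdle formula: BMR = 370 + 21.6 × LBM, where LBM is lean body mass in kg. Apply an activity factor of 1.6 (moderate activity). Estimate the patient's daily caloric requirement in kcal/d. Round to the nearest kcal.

3168 kcal/d

LBM = 106.5 × (1 − 0.3) = 74.55 kg. Katch-McArdle: BMR = 370 + 21.6 × 74.55 = 1980.28 kcal/day.
TEE = BMR × activity factor = 1980.28 × 1.6 = 3168.448 kcal/day.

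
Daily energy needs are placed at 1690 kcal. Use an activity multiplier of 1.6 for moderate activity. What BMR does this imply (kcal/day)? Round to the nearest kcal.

1056 kcal/day

BMR = TEE ÷ activity factor = 1690 ÷ 1.6 = 1056.25 kcal/day.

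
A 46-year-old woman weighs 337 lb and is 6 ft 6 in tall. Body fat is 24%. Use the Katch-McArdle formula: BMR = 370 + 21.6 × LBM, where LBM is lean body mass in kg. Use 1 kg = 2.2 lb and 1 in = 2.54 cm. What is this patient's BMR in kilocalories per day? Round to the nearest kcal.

2885 kilocalories per day

Convert to metric: weight = 337 ÷ 2.2 = 153.1818 kg; height = (6×12 + 6) × 2.54 = 78 × 2.54 = 198.12 cm.
LBM = 153.1818 × (1 − 0.24) = 116.4182 kg. Katch-McArdle: BMR = 370 + 21.6 × 116.4182 = 2884.6327 kcal/day.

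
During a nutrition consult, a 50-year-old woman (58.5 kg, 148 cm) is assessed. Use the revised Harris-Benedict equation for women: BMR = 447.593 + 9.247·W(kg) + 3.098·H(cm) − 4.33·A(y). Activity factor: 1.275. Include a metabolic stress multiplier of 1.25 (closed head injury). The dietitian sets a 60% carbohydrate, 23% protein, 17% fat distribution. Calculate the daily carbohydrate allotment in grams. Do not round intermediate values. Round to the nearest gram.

Harris-Benedict: BMR = 447.593 + 9.247(58.5) + 3.098(148) − 4.33(50) = 1230.5465 kcal/day.
TEE = 1230.5465 × 1.275 = 1568.9468 kcal/day.
With stress factor 1.25: 1568.9468 × 1.25 = 1961.1835 kcal/day.
Carbohydrate energy = 60% × 1961.1835 = 1176.7101 kcal.
Carbohydrate = 1176.7101 ÷ 4 kcal/g = 294.1775 g.

294 g/day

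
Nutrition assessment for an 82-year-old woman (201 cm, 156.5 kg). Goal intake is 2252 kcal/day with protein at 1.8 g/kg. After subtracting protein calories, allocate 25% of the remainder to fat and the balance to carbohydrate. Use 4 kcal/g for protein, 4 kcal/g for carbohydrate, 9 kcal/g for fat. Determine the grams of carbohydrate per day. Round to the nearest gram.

211 g/day

Protein = 1.8 × 156.5 = 281.7 g → 281.7 × 4 = 1126.8 kcal.
Non-protein calories = 2252 − 1126.8 = 1125.2 kcal.
Fat: 25% × 1125.2 = 281.3 kcal; carbohydrate: 843.9 kcal.
Carbohydrate: 843.9 kcal ÷ 4 kcal/g = 210.975 g.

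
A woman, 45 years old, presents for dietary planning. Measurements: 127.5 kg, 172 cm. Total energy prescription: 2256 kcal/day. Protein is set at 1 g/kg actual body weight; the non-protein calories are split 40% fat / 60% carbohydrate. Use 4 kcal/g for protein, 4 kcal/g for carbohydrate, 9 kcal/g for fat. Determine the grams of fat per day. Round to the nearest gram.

78 g/day

Protein = 1 × 127.5 = 127.5 g → 127.5 × 4 = 510 kcal.
Non-protein calories = 2256 − 510 = 1746 kcal.
Fat: 40% × 1746 = 698.4 kcal; carbohydrate: 1047.6 kcal.
Fat: 698.4 kcal ÷ 9 kcal/g = 77.6 g.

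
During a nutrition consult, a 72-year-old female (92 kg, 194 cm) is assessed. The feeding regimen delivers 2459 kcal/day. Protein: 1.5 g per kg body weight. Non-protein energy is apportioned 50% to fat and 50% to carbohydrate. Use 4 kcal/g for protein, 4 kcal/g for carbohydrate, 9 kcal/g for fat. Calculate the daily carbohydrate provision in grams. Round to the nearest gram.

Protein = 1.5 × 92 = 138 g → 138 × 4 = 552 kcal.
Non-protein calories = 2459 − 552 = 1907 kcal.
Fat: 50% × 1907 = 953.5 kcal; carbohydrate: 953.5 kcal.
Carbohydrate: 953.5 kcal ÷ 4 kcal/g = 238.375 g.

238 g/day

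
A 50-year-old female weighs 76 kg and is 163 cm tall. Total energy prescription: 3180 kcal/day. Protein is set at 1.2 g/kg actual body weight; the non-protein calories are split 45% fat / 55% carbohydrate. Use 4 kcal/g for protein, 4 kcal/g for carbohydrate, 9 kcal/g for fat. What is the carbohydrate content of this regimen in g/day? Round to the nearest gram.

387 g/day

Protein = 1.2 × 76 = 91.2 g → 91.2 × 4 = 364.8 kcal.
Non-protein calories = 3180 − 364.8 = 2815.2 kcal.
Fat: 45% × 2815.2 = 1266.84 kcal; carbohydrate: 1548.36 kcal.
Carbohydrate: 1548.36 kcal ÷ 4 kcal/g = 387.09 g.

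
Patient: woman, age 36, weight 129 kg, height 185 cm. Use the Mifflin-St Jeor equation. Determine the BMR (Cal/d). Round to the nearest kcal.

Mifflin-St Jeor (female): BMR = 10(129) + 6.25(185) − 5(36) − 161 = 1290 + 1156.25 − 180 − 161 = 2105.25 kcal/day.

2105 Cal/d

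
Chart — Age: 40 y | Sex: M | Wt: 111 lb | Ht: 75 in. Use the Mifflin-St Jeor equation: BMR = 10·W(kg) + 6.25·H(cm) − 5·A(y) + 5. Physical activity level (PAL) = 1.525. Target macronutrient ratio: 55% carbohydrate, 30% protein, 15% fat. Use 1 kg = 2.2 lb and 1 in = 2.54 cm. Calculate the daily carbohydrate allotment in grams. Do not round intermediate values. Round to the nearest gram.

Convert to metric: weight = 111 ÷ 2.2 = 50.4545 kg; height = 75 × 2.54 = 190.5 cm.
Mifflin-St Jeor (male): BMR = 10(50.4545) + 6.25(190.5) − 5(40) + 5 = 504.5455 + 1190.625 − 200 + 5 = 1500.1705 kcal/day.
TEE = 1500.1705 × 1.525 = 2287.7599 kcal/day.
Carbohydrate energy = 55% × 2287.7599 = 1258.268 kcal.
Carbohydrate = 1258.268 ÷ 4 kcal/g = 314.567 g.

315 g/day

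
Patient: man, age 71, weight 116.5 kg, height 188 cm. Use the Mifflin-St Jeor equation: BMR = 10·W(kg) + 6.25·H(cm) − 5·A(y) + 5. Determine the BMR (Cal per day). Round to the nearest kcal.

Mifflin-St Jeor (male): BMR = 10(116.5) + 6.25(188) − 5(71) + 5 = 1165 + 1175 − 355 + 5 = 1990 kcal/day.

1990 Cal per day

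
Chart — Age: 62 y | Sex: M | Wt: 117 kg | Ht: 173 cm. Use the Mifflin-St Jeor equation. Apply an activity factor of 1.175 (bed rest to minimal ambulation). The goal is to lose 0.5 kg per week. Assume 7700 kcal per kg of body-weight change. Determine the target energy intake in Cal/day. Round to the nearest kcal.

Mifflin-St Jeor (male): BMR = 10(117) + 6.25(173) − 5(62) + 5 = 1170 + 1081.25 − 310 + 5 = 1946.25 kcal/day.
TEE = 1946.25 × 1.175 = 2286.8438 kcal/day.
Required daily deficit = 0.5 × 7700 ÷ 7 = 550 kcal/day.
Target intake = 2286.8438 − 550 = 1736.8438 kcal/day.

1737 Cal/day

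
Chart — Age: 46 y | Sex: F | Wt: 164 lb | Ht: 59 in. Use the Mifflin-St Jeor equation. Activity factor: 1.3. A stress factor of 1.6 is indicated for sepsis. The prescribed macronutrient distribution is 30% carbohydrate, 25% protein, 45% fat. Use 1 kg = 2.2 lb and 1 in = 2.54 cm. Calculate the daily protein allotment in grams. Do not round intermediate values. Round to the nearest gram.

Convert to metric: weight = 164 ÷ 2.2 = 74.5455 kg; height = 59 × 2.54 = 149.86 cm.
Mifflin-St Jeor (female): BMR = 10(74.5455) + 6.25(149.86) − 5(46) − 161 = 745.4545 + 936.625 − 230 − 161 = 1291.0795 kcal/day.
TEE = 1291.0795 × 1.3 = 1678.4034 kcal/day.
With stress factor 1.6: 1678.4034 × 1.6 = 2685.4455 kcal/day.
Protein energy = 25% × 2685.4455 = 671.3614 kcal.
Protein = 671.3614 ÷ 4 kcal/g = 167.8403 g.

168 g/day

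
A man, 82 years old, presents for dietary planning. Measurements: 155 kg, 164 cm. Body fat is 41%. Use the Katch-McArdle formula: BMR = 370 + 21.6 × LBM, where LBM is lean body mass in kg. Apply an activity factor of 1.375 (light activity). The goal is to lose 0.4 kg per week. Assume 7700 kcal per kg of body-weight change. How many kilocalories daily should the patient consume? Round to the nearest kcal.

2785 kilocalories daily

LBM = 155 × (1 − 0.41) = 91.45 kg. Katch-McArdle: BMR = 370 + 21.6 × 91.45 = 2345.32 kcal/day.
TEE = 2345.32 × 1.375 = 3224.815 kcal/day.
Required daily deficit = 0.4 × 7700 ÷ 7 = 440 kcal/day.
Target intake = 3224.815 − 440 = 2784.815 kcal/day.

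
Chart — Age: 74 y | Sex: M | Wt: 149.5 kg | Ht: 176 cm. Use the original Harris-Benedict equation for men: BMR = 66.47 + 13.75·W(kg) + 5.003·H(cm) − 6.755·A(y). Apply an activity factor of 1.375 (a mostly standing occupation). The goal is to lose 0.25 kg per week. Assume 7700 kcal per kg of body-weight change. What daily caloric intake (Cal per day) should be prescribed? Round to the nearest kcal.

Harris-Benedict: BMR = 66.47 + 13.75(149.5) + 5.003(176) − 6.755(74) = 2502.753 kcal/day.
TEE = 2502.753 × 1.375 = 3441.2854 kcal/day.
Required daily deficit = 0.25 × 7700 ÷ 7 = 275 kcal/day.
Target intake = 3441.2854 − 275 = 3166.2854 kcal/day.

3166 Cal per day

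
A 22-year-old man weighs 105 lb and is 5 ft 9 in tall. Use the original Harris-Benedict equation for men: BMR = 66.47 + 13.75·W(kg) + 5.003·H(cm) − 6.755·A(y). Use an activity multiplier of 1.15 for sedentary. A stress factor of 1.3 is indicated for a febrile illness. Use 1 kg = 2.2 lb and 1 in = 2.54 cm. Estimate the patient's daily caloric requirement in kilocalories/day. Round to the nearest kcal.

Convert to metric: weight = 105 ÷ 2.2 = 47.7273 kg; height = (5×12 + 9) × 2.54 = 69 × 2.54 = 175.26 cm.
Harris-Benedict: BMR = 66.47 + 13.75(47.7273) + 5.003(175.26) − 6.755(22) = 1450.9358 kcal/day.
TEE = BMR × activity factor = 1450.9358 × 1.15 = 1668.5761 kcal/day.
Apply stress factor: 1668.5761 × 1.3 = 2169.149 kcal/day.

2169 kilocalories/day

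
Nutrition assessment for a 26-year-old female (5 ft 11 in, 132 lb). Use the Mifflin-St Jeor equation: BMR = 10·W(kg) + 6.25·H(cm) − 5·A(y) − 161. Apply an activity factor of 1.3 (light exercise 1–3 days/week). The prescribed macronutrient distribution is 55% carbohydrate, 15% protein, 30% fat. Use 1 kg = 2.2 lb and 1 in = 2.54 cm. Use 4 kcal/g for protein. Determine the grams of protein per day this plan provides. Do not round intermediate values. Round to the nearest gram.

Convert to metric: weight = 132 ÷ 2.2 = 60 kg; height = (5×12 + 11) × 2.54 = 71 × 2.54 = 180.34 cm.
Mifflin-St Jeor (female): BMR = 10(60) + 6.25(180.34) − 5(26) − 161 = 600 + 1127.125 − 130 − 161 = 1436.125 kcal/day.
TEE = 1436.125 × 1.3 = 1866.9625 kcal/day.
Protein energy = 15% × 1866.9625 = 280.0444 kcal.
Protein = 280.0444 ÷ 4 kcal/g = 70.0111 g.

70 g/day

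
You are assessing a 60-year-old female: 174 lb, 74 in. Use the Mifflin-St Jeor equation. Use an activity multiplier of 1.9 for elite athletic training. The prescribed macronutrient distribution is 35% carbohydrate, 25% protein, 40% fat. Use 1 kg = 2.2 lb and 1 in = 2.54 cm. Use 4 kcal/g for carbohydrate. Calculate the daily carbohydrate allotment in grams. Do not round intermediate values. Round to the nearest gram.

250 g/day

Convert to metric: weight = 174 ÷ 2.2 = 79.0909 kg; height = 74 × 2.54 = 187.96 cm.
Mifflin-St Jeor (female): BMR = 10(79.0909) + 6.25(187.96) − 5(60) − 161 = 790.9091 + 1174.75 − 300 − 161 = 1504.6591 kcal/day.
TEE = 1504.6591 × 1.9 = 2858.8523 kcal/day.
Carbohydrate energy = 35% × 2858.8523 = 1000.5983 kcal.
Carbohydrate = 1000.5983 ÷ 4 kcal/g = 250.1496 g.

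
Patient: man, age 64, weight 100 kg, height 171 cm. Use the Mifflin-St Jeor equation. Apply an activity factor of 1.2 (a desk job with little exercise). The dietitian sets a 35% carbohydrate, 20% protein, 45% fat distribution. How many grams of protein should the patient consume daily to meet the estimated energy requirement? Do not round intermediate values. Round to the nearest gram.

105 g/day

Mifflin-St Jeor (male): BMR = 10(100) + 6.25(171) − 5(64) + 5 = 1000 + 1068.75 − 320 + 5 = 1753.75 kcal/day.
TEE = 1753.75 × 1.2 = 2104.5 kcal/day.
Protein energy = 20% × 2104.5 = 420.9 kcal.
Protein = 420.9 ÷ 4 kcal/g = 105.225 g.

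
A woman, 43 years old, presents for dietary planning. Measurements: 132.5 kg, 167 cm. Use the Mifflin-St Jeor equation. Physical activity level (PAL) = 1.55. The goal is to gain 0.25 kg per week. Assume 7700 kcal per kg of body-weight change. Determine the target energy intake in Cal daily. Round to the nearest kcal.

Mifflin-St Jeor (female): BMR = 10(132.5) + 6.25(167) − 5(43) − 161 = 1325 + 1043.75 − 215 − 161 = 1992.75 kcal/day.
TEE = 1992.75 × 1.55 = 3088.7625 kcal/day.
Required daily surplus = 0.25 × 7700 ÷ 7 = 275 kcal/day.
Target intake = 3088.7625 + 275 = 3363.7625 kcal/day.

3364 Cal daily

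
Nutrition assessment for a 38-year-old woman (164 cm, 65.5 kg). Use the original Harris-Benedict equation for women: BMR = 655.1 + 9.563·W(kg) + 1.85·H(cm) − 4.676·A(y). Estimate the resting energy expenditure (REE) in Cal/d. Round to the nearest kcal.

Harris-Benedict: BMR = 655.1 + 9.563(65.5) + 1.85(164) − 4.676(38) = 1407.1885 kcal/day.

1407 Cal/d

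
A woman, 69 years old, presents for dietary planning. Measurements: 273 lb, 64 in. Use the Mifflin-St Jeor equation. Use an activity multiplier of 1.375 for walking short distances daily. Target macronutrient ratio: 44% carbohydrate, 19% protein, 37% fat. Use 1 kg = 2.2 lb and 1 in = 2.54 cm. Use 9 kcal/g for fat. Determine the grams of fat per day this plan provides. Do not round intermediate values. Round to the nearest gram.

Convert to metric: weight = 273 ÷ 2.2 = 124.0909 kg; height = 64 × 2.54 = 162.56 cm.
Mifflin-St Jeor (female): BMR = 10(124.0909) + 6.25(162.56) − 5(69) − 161 = 1240.9091 + 1016 − 345 − 161 = 1750.9091 kcal/day.
TEE = 1750.9091 × 1.375 = 2407.5 kcal/day.
Fat energy = 37% × 2407.5 = 890.775 kcal.
Fat = 890.775 ÷ 9 kcal/g = 98.975 g.

99 g/day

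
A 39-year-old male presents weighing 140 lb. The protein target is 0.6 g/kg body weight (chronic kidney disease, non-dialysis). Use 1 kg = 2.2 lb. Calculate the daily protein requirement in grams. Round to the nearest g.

38 g/day

Weight in kg = 140 ÷ 2.2 = 63.6364 kg.
Protein = 0.6 g/kg × 63.6364 kg = 38.1818 g/day.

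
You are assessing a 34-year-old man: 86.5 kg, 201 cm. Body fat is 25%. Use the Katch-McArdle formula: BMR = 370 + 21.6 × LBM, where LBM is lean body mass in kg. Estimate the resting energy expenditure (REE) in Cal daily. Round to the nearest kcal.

1771 Cal daily

LBM = 86.5 × (1 − 0.25) = 64.875 kg. Katch-McArdle: BMR = 370 + 21.6 × 64.875 = 1771.3 kcal/day.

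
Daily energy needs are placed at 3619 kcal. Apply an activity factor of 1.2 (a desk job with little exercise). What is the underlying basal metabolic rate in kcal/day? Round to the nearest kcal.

BMR = TEE ÷ activity factor = 3619 ÷ 1.2 = 3015.8333 kcal/day.

3016 kcal/day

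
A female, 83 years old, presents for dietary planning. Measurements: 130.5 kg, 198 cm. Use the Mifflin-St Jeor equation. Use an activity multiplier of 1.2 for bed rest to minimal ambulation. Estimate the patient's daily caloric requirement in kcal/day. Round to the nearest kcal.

Mifflin-St Jeor (female): BMR = 10(130.5) + 6.25(198) − 5(83) − 161 = 1305 + 1237.5 − 415 − 161 = 1966.5 kcal/day.
TEE = BMR × activity factor = 1966.5 × 1.2 = 2359.8 kcal/day.

2360 kcal/day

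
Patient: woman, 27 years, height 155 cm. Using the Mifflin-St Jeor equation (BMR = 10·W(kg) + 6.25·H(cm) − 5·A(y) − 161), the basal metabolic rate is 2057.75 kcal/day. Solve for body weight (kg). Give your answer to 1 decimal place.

138.5 kg

2057.75 = 10·W + 6.25(155) − 5(27) − 161
10·W = 2057.75 − 672.75 = 1385, so W = 138.5 kg.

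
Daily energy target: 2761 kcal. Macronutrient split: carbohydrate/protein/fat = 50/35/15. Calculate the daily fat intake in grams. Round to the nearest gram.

Fat energy = 15% × 2761 = 414.15 kcal.
At 9 kcal/g: 414.15 ÷ 9 = 46.0167 g.

46 g/day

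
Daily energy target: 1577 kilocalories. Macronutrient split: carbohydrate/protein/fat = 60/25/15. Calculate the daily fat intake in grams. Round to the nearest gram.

26 g/day

Fat energy = 15% × 1577 = 236.55 kcal.
At 9 kcal/g: 236.55 ÷ 9 = 26.2833 g.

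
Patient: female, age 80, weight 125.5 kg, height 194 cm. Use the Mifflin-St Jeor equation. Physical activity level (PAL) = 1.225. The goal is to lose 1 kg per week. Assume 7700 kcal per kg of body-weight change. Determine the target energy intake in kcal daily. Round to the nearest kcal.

1235 kcal daily

Mifflin-St Jeor (female): BMR = 10(125.5) + 6.25(194) − 5(80) − 161 = 1255 + 1212.5 − 400 − 161 = 1906.5 kcal/day.
TEE = 1906.5 × 1.225 = 2335.4625 kcal/day.
Required daily deficit = 1 × 7700 ÷ 7 = 1100 kcal/day.
Target intake = 2335.4625 − 1100 = 1235.4625 kcal/day.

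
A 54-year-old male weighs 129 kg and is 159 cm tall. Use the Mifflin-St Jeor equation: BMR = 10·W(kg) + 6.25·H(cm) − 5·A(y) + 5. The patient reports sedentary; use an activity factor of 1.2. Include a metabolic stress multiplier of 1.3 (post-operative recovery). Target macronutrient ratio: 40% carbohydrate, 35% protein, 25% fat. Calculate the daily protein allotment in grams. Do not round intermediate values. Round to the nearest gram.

276 g/day

Mifflin-St Jeor (male): BMR = 10(129) + 6.25(159) − 5(54) + 5 = 1290 + 993.75 − 270 + 5 = 2018.75 kcal/day.
TEE = 2018.75 × 1.2 = 2422.5 kcal/day.
With stress factor 1.3: 2422.5 × 1.3 = 3149.25 kcal/day.
Protein energy = 35% × 3149.25 = 1102.2375 kcal.
Protein = 1102.2375 ÷ 4 kcal/g = 275.5594 g.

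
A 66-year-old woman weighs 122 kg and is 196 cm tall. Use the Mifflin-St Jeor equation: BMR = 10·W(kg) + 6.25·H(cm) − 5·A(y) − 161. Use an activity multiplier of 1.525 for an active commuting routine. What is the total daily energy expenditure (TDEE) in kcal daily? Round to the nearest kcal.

Mifflin-St Jeor (female): BMR = 10(122) + 6.25(196) − 5(66) − 161 = 1220 + 1225 − 330 − 161 = 1954 kcal/day.
TEE = BMR × activity factor = 1954 × 1.525 = 2979.85 kcal/day.

2980 kcal daily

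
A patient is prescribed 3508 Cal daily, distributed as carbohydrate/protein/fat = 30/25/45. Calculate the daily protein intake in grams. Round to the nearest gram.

Protein energy = 25% × 3508 = 877 kcal.
At 4 kcal/g: 877 ÷ 4 = 219.25 g.

219 g/day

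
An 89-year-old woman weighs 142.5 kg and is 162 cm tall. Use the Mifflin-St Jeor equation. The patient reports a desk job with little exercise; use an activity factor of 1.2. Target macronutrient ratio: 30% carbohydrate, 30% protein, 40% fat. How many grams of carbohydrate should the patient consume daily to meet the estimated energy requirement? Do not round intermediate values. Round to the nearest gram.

165 g/day

Mifflin-St Jeor (female): BMR = 10(142.5) + 6.25(162) − 5(89) − 161 = 1425 + 1012.5 − 445 − 161 = 1831.5 kcal/day.
TEE = 1831.5 × 1.2 = 2197.8 kcal/day.
Carbohydrate energy = 30% × 2197.8 = 659.34 kcal.
Carbohydrate = 659.34 ÷ 4 kcal/g = 164.835 g.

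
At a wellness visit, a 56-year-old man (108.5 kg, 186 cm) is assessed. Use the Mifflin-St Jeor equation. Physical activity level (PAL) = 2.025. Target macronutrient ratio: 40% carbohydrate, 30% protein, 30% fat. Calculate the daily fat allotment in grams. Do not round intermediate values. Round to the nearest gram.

133 g/day

Mifflin-St Jeor (male): BMR = 10(108.5) + 6.25(186) − 5(56) + 5 = 1085 + 1162.5 − 280 + 5 = 1972.5 kcal/day.
TEE = 1972.5 × 2.025 = 3994.3125 kcal/day.
Fat energy = 30% × 3994.3125 = 1198.2938 kcal.
Fat = 1198.2938 ÷ 9 kcal/g = 133.1438 g.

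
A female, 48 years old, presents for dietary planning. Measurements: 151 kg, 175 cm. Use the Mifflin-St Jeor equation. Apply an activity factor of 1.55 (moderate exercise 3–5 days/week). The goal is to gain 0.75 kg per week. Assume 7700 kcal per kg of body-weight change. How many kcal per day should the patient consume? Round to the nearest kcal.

4239 kcal per day

Mifflin-St Jeor (female): BMR = 10(151) + 6.25(175) − 5(48) − 161 = 1510 + 1093.75 − 240 − 161 = 2202.75 kcal/day.
TEE = 2202.75 × 1.55 = 3414.2625 kcal/day.
Required daily surplus = 0.75 × 7700 ÷ 7 = 825 kcal/day.
Target intake = 3414.2625 + 825 = 4239.2625 kcal/day.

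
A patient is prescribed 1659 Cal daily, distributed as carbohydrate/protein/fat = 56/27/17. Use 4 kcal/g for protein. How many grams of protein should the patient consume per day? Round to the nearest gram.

Protein energy = 27% × 1659 = 447.93 kcal.
At 4 kcal/g: 447.93 ÷ 4 = 111.9825 g.

112 g/day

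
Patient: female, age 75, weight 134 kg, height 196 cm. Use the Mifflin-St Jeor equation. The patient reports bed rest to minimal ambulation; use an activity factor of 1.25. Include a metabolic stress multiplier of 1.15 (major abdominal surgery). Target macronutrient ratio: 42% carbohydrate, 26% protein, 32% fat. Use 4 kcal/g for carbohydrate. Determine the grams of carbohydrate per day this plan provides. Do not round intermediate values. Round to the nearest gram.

Mifflin-St Jeor (female): BMR = 10(134) + 6.25(196) − 5(75) − 161 = 1340 + 1225 − 375 − 161 = 2029 kcal/day.
TEE = 2029 × 1.25 = 2536.25 kcal/day.
With stress factor 1.15: 2536.25 × 1.15 = 2916.6875 kcal/day.
Carbohydrate energy = 42% × 2916.6875 = 1225.0088 kcal.
Carbohydrate = 1225.0088 ÷ 4 kcal/g = 306.2522 g.

306 g/day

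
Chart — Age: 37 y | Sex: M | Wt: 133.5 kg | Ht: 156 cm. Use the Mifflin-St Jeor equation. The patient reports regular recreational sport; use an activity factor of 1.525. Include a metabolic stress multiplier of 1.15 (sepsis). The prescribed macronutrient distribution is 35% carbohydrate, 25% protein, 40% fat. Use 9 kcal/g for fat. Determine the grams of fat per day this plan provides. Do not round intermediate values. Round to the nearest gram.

Mifflin-St Jeor (male): BMR = 10(133.5) + 6.25(156) − 5(37) + 5 = 1335 + 975 − 185 + 5 = 2130 kcal/day.
TEE = 2130 × 1.525 = 3248.25 kcal/day.
With stress factor 1.15: 3248.25 × 1.15 = 3735.4875 kcal/day.
Fat energy = 40% × 3735.4875 = 1494.195 kcal.
Fat = 1494.195 ÷ 9 kcal/g = 166.0217 g.

166 g/day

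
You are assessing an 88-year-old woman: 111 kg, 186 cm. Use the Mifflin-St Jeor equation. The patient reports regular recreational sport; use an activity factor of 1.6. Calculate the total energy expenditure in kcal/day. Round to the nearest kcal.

2674 kcal/day

Mifflin-St Jeor (female): BMR = 10(111) + 6.25(186) − 5(88) − 161 = 1110 + 1162.5 − 440 − 161 = 1671.5 kcal/day.
TEE = BMR × activity factor = 1671.5 × 1.6 = 2674.4 kcal/day.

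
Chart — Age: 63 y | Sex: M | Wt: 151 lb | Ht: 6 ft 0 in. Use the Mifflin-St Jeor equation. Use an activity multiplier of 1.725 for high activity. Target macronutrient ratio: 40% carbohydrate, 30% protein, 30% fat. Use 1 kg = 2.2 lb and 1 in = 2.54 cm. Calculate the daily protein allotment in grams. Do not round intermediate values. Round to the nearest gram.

197 g/day

Convert to metric: weight = 151 ÷ 2.2 = 68.6364 kg; height = (6×12 + 0) × 2.54 = 72 × 2.54 = 182.88 cm.
Mifflin-St Jeor (male): BMR = 10(68.6364) + 6.25(182.88) − 5(63) + 5 = 686.3636 + 1143 − 315 + 5 = 1519.3636 kcal/day.
TEE = 1519.3636 × 1.725 = 2620.9023 kcal/day.
Protein energy = 30% × 2620.9023 = 786.2707 kcal.
Protein = 786.2707 ÷ 4 kcal/g = 196.5677 g.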